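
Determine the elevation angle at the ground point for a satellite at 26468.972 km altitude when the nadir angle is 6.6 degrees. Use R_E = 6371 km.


r = R_E + alt = 32839.9720 km
Law of sines in the satellite / Earth-center / ground-point triangle:
  sin(nadir)/R_E = sin(90 + el)/r  =>  cos(el) = (r/R_E)*sin(nadir)
cos(el) = (32839.9720 / 6371.0000) * sin(6.6 deg) = 0.5924553
el = arccos(0.5924553) = 53.6686 deg
(Earth-central angle = 90 - nadir - el = 29.7314 deg)

53.6686 degrees


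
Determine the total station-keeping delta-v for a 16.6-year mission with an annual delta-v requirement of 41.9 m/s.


dV = rate * years = 41.9 * 16.6
dV = 695.5400 m/s

695.5400 m/s


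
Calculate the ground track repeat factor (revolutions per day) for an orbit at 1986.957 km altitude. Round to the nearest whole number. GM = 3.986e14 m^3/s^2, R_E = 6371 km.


r = 8.357957e+06 m
T = 2*pi*sqrt(r^3/mu) = 7604.3381 s = 126.7390 min
revs/day = 1440 / 126.7390 = 11.3619
Rounded: 11 revolutions per day

11 revolutions per day


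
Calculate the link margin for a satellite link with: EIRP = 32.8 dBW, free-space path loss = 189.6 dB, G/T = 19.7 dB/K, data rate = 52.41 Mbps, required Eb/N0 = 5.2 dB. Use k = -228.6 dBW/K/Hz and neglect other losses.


C/N0 = EIRP - FSPL + G/T - k = 32.8 - 189.6 + 19.7 - (-228.6)
C/N0 = 91.5000 dB-Hz
R_b = 52.41 Mbps = 5.241e+07 bps -> 10*log10(R_b) = 77.1941 dB-Hz
Eb/N0 = C/N0 - 10*log10(R_b) = 91.5000 - 77.1941 = 14.3059 dB
Margin = Eb/N0 - Eb/N0_req = 14.3059 - 5.2 = 9.1059 dB (link closes)

9.1059 dB


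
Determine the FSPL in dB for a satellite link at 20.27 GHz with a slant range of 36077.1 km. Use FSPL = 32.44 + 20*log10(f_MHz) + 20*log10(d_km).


f = 20.27 GHz = 20270.0000 MHz
d = 36077.1 km
FSPL = 32.44 + 20*log10(20270.0000) + 20*log10(36077.1)
FSPL = 32.44 + 86.1371 + 91.1446
FSPL = 209.7217 dB

209.7217 dB


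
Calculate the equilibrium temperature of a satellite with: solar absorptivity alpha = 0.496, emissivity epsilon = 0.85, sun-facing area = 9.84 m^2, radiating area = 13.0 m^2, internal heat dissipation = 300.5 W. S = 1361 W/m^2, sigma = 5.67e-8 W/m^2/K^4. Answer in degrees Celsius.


Numerator = alpha*S*A_sun + Q_int = 0.496*1361*9.84 + 300.5 = 6943.0510 W
Denominator = eps*sigma*A_rad = 0.85*5.67e-8*13.0 = 6.26535e-07 W/K^4
T^4 = 1.1081665e+10 K^4
T = 324.4526 K = 51.3026 C

51.3026 degrees Celsius


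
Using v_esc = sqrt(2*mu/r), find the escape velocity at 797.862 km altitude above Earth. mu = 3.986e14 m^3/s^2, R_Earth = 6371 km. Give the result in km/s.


r = 6371.0 + 797.862 = 7168.8620 km = 7.168862e+06 m
v_esc = sqrt(2*mu/r) = sqrt(2*3.986e14 / 7.168862e+06)
v_esc = 10545.2902 m/s = 10.5453 km/s

10.5453 km/s


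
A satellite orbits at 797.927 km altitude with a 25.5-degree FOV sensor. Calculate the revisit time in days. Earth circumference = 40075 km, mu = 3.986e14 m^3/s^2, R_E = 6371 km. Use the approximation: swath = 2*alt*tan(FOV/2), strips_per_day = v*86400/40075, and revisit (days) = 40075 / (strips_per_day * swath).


swath = 2*797.927*tan(0.2225295) = 361.1049 km
v = sqrt(mu/r) = 7456.6124 m/s = 7.4566 km/s
strips/day = v*86400/40075 = 7.4566*86400/40075 = 16.0761
coverage/day = strips * swath = 16.0761 * 361.1049 = 5805.1728 km
revisit = 40075 / 5805.1728 = 6.9033 days

6.9033 days


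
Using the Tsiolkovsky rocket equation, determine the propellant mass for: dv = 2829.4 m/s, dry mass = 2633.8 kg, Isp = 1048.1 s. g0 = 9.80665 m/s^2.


ve = Isp * g0 = 1048.1 * 9.80665 = 10278.349865 m/s
mass ratio = exp(dv/ve) = exp(2829.4/10278.349865) = 1.31689626
m_prop = m_dry * (mr - 1) = 2633.8 * (1.31689626 - 1)
m_prop = 834.6414 kg

834.6414 kg


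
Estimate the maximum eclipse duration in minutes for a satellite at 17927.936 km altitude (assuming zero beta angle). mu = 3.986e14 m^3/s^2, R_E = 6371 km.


r = 24298.9360 km
T = 628.2621 min
Eclipse fraction = arcsin(R_E/r)/pi = arcsin(6371.0000/24298.9360)/pi
= arcsin(0.2621926)/pi = 0.08444556
Eclipse duration = 0.08444556 * 628.2621 = 53.0539 min

53.0539 minutes


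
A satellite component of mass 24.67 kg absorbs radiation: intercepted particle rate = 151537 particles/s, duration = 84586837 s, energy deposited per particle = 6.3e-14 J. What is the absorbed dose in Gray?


Total energy deposited = rate * time * E_per
  = 151537 * 84586837 * 6.3e-14 = 0.8075362 J
Dose = E_total / mass = 0.8075362 / 24.67
Dose = 0.03273353 Gy

0.0327 Gy


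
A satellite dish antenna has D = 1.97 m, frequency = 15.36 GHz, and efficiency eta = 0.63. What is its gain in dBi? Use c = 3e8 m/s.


lambda = c/f = 3e8 / 1.536e+10 = 0.01953125 m
G = eta*(pi*D/lambda)^2 = 0.63*(pi*1.97/0.01953125)^2
G = 63257.5939 (linear)
G = 10*log10(63257.5939) = 48.0111 dBi

48.0111 dBi


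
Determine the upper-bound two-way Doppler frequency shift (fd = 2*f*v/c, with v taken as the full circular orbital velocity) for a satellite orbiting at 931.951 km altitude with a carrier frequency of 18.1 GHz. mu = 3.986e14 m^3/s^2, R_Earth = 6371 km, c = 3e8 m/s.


r = 7.302951e+06 m
v = sqrt(mu/r) = 7387.8736 m/s (worst-case radial velocity)
f = 18.1 GHz = 1.81e+10 Hz
fd = 2*f*v/c = 2*1.81e+10*7387.8736/3.0e+08
fd = 891470.0757 Hz

891470.0757 Hz


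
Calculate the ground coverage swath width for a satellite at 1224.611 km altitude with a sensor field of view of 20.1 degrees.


FOV = 20.1 deg = 0.3508112 rad
swath = 2 * alt * tan(FOV/2) = 2 * 1224.611 * tan(0.1754056)
swath = 2 * 1224.611 * 0.1772269
swath = 434.0681 km

434.0681 km


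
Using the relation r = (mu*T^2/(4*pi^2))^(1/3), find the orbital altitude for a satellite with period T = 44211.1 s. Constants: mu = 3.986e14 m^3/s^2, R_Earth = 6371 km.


T = 44211.1 s
r = (mu*T^2/(4*pi^2))^(1/3) = (3.986e14 * 44211.1^2 / (4*pi^2))^(1/3)
r = 2.702382e+07 m = 27023.8196 km
alt = r - R_E = 27023.8196 - 6371 = 20652.8196 km

20652.8196 km


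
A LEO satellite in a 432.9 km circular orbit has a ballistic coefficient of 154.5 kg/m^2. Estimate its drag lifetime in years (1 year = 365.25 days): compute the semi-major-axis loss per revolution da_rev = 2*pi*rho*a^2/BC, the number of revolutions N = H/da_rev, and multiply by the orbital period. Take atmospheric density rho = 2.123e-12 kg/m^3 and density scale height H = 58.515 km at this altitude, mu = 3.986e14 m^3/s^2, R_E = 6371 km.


a = R_E + alt = 6803.9000 km = 6.8039e+06 m
da_rev = 2*pi*rho*a^2/BC = 2*pi*2.123e-12*(6.8039e+06)^2/154.5 = 3.996844 m per revolution
N = H/da_rev = 58515.0000 m / 3.996844 m = 14640.3004 revolutions
P = 2*pi*sqrt(a^3/mu) = 5585.3206 s
lifetime = N*P = 14640.3004 * 5585.3206 = 8.1770771e+07 s = 946.4210 days
years = 946.4210 / 365.25 = 2.5912 years

2.5912 years


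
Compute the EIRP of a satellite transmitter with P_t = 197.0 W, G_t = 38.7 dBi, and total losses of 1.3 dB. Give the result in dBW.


Pt = 197.0 W = 22.9447 dBW
EIRP = Pt_dBW + Gt - losses = 22.9447 + 38.7 - 1.3 = 60.3447 dBW

60.3447 dBW


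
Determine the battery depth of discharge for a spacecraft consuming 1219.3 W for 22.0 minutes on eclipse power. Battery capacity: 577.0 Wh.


E_used = P * t / 60 = 1219.3 * 22.0 / 60 = 447.0767 Wh
DOD = E_used / E_total * 100 = 447.0767 / 577.0 * 100
DOD = 77.4830 %

77.4830 %


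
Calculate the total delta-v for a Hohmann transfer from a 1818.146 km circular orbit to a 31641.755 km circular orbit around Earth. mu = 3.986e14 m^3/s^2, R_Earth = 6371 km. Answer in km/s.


r1 = 8189.1460 km = 8.189146e+06 m
r2 = 38012.7550 km = 3.8012755e+07 m
dv1 = sqrt(mu/r1)*(sqrt(2*r2/(r1+r2)) - 1) = 1972.8179 m/s
dv2 = sqrt(mu/r2)*(1 - sqrt(2*r1/(r1+r2))) = 1310.1964 m/s
total dv = |dv1| + |dv2| = 1972.8179 + 1310.1964 = 3283.0143 m/s = 3.2830 km/s

3.2830 km/s


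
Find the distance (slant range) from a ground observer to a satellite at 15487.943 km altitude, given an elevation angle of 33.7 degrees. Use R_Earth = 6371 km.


h = 15487.943 km, el = 33.7 deg
d = -R_E*sin(el) + sqrt((R_E*sin(el))^2 + 2*R_E*h + h^2)
d = -6371.0000*sin(0.588176) + sqrt((6371.0000*0.5548444)^2 + 2*6371.0000*15487.943 + 15487.943^2)
d = 17671.6739 km

17671.6739 km


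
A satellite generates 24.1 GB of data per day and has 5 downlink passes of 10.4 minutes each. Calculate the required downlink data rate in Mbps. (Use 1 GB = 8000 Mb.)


total contact time = 5 * 10.4 * 60 = 3120.0000 s
data = 24.1 GB = 192800.0000 Mb
rate = 192800.0000 / 3120.0000 = 61.7949 Mbps

61.7949 Mbps


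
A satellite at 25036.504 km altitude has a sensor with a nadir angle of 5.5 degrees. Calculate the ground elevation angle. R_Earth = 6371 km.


r = R_E + alt = 31407.5040 km
Law of sines in the satellite / Earth-center / ground-point triangle:
  sin(nadir)/R_E = sin(90 + el)/r  =>  cos(el) = (r/R_E)*sin(nadir)
cos(el) = (31407.5040 / 6371.0000) * sin(5.5 deg) = 0.4724966
el = arccos(0.4724966) = 61.8035 deg
(Earth-central angle = 90 - nadir - el = 22.6965 deg)

61.8035 degrees


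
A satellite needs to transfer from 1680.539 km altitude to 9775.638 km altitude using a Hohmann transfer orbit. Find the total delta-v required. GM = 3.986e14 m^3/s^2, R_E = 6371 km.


r1 = 8051.5390 km = 8.051539e+06 m
r2 = 16146.6380 km = 1.6146638e+07 m
dv1 = sqrt(mu/r1)*(sqrt(2*r2/(r1+r2)) - 1) = 1092.1369 m/s
dv2 = sqrt(mu/r2)*(1 - sqrt(2*r1/(r1+r2))) = 915.3946 m/s
total dv = |dv1| + |dv2| = 1092.1369 + 915.3946 = 2007.5315 m/s = 2.0075 km/s

2.0075 km/s


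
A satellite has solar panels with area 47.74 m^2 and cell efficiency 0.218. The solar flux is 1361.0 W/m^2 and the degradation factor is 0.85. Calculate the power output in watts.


P = area * eta * S * degradation
P = 47.74 * 0.218 * 1361.0 * 0.85
P = 12039.7081 W

12039.7081 W


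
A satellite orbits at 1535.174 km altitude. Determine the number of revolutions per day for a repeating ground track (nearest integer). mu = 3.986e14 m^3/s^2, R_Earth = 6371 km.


r = 7.906174e+06 m
T = 2*pi*sqrt(r^3/mu) = 6996.1768 s = 116.6029 min
revs/day = 1440 / 116.6029 = 12.3496
Rounded: 12 revolutions per day

12 revolutions per day


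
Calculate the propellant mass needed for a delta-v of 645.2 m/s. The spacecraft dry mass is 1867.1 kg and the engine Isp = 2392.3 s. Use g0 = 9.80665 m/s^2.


ve = Isp * g0 = 2392.3 * 9.80665 = 23460.448795 m/s
mass ratio = exp(dv/ve) = exp(645.2/23460.448795) = 1.02788327
m_prop = m_dry * (mr - 1) = 1867.1 * (1.02788327 - 1)
m_prop = 52.0608 kg

52.0608 kg


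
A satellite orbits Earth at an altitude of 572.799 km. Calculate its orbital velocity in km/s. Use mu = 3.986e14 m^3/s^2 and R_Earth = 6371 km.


r = R_E + alt = 6371.0 + 572.799 = 6943.7990 km = 6.943799e+06 m
v = sqrt(mu/r) = sqrt(3.986e14 / 6.943799e+06) = 7576.5253 m/s = 7.5765 km/s

7.5765 km/s


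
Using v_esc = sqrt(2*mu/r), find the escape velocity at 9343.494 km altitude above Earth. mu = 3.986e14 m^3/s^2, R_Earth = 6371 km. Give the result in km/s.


r = 6371.0 + 9343.494 = 15714.4940 km = 1.5714494e+07 m
v_esc = sqrt(2*mu/r) = sqrt(2*3.986e14 / 1.5714494e+07)
v_esc = 7122.5162 m/s = 7.1225 km/s

7.1225 km/s


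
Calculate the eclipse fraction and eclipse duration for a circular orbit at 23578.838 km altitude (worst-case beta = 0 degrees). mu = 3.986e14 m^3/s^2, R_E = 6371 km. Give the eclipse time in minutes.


r = 29949.8380 km
T = 859.7094 min
Eclipse fraction = arcsin(R_E/r)/pi = arcsin(6371.0000/29949.8380)/pi
= arcsin(0.2127224)/pi = 0.06823298
Eclipse duration = 0.06823298 * 859.7094 = 58.6605 min

58.6605 minutes


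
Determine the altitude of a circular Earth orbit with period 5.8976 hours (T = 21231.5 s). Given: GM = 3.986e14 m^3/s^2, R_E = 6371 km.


T = 21231.5 s
r = (mu*T^2/(4*pi^2))^(1/3) = (3.986e14 * 21231.5^2 / (4*pi^2))^(1/3)
r = 1.657218e+07 m = 16572.1799 km
alt = r - R_E = 16572.1799 - 6371 = 10201.1799 km

10201.1799 km


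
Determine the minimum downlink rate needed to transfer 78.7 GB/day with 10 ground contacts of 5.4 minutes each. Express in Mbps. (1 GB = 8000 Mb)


total contact time = 10 * 5.4 * 60 = 3240.0000 s
data = 78.7 GB = 629600.0000 Mb
rate = 629600.0000 / 3240.0000 = 194.3210 Mbps

194.3210 Mbps


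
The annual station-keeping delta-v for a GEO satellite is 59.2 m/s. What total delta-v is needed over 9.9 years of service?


dV = rate * years = 59.2 * 9.9
dV = 586.0800 m/s

586.0800 m/s


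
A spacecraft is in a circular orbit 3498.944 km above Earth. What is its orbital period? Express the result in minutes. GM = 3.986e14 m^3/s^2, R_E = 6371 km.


r = 9869.9440 km = 9.869944e+06 m
T = 2*pi*sqrt(r^3/mu) = 2*pi*sqrt(9.6148844e+20 / 3.986e14)
T = 9758.5042 s = 162.6417 min

162.6417 minutes


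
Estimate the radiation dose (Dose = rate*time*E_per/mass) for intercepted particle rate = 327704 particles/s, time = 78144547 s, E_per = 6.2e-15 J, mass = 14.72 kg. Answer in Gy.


Total energy deposited = rate * time * E_per
  = 327704 * 78144547 * 6.2e-15 = 0.1587713 J
Dose = E_total / mass = 0.1587713 / 14.72
Dose = 0.0107861 Gy

0.0108 Gy


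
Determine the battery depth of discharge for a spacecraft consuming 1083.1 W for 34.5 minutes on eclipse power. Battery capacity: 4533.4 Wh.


E_used = P * t / 60 = 1083.1 * 34.5 / 60 = 622.7825 Wh
DOD = E_used / E_total * 100 = 622.7825 / 4533.4 * 100
DOD = 13.7376 %

13.7376 %


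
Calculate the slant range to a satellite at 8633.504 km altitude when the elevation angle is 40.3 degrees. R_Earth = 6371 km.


h = 8633.504 km, el = 40.3 deg
d = -R_E*sin(el) + sqrt((R_E*sin(el))^2 + 2*R_E*h + h^2)
d = -6371.0000*sin(0.7033677) + sqrt((6371.0000*0.6467898)^2 + 2*6371.0000*8633.504 + 8633.504^2)
d = 10075.2753 km

10075.2753 km


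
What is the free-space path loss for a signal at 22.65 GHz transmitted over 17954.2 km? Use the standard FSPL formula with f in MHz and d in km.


f = 22.65 GHz = 22650.0000 MHz
d = 17954.2 km
FSPL = 32.44 + 20*log10(22650.0000) + 20*log10(17954.2)
FSPL = 32.44 + 87.1014 + 85.0833
FSPL = 204.6247 dB

204.6247 dB


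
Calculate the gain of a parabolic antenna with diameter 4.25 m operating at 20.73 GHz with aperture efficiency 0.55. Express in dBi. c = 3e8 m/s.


lambda = c/f = 3e8 / 2.073e+10 = 0.01447178 m
G = eta*(pi*D/lambda)^2 = 0.55*(pi*4.25/0.01447178)^2
G = 468162.2479 (linear)
G = 10*log10(468162.2479) = 56.7040 dBi

56.7040 dBi


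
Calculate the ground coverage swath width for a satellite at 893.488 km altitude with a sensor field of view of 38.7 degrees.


FOV = 38.7 deg = 0.6754424 rad
swath = 2 * alt * tan(FOV/2) = 2 * 893.488 * tan(0.3377212)
swath = 2 * 893.488 * 0.351175
swath = 627.5413 km

627.5413 km


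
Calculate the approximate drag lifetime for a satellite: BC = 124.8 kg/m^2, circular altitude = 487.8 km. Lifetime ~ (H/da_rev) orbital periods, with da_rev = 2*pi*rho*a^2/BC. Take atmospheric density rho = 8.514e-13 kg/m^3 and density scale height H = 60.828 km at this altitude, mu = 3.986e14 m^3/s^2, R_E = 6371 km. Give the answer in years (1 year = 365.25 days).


a = R_E + alt = 6858.8000 km = 6.8588e+06 m
da_rev = 2*pi*rho*a^2/BC = 2*pi*8.514e-13*(6.8588e+06)^2/124.8 = 2.016486 m per revolution
N = H/da_rev = 60828.0000 m / 2.016486 m = 30165.3473 revolutions
P = 2*pi*sqrt(a^3/mu) = 5653.0579 s
lifetime = N*P = 30165.3473 * 5653.0579 = 1.7052645e+08 s = 1973.6858 days
years = 1973.6858 / 365.25 = 5.4037 years

5.4037 years


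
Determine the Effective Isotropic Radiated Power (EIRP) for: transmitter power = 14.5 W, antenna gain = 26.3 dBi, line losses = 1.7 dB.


Pt = 14.5 W = 11.6137 dBW
EIRP = Pt_dBW + Gt - losses = 11.6137 + 26.3 - 1.7 = 36.2137 dBW

36.2137 dBW


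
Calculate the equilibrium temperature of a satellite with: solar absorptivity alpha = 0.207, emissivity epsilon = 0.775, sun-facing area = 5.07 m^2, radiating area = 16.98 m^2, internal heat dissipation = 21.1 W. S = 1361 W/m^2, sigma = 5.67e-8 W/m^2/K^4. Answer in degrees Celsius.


Numerator = alpha*S*A_sun + Q_int = 0.207*1361*5.07 + 21.1 = 1449.4559 W
Denominator = eps*sigma*A_rad = 0.775*5.67e-8*16.98 = 7.4614365e-07 W/K^4
T^4 = 1.9425963e+09 K^4
T = 209.9402 K = -63.2098 C

-63.2098 degrees Celsius


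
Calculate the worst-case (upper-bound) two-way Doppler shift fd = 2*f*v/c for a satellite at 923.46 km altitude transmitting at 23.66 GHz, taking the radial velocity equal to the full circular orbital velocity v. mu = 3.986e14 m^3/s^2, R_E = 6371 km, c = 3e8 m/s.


r = 7.29446e+06 m
v = sqrt(mu/r) = 7392.1722 m/s (worst-case radial velocity)
f = 23.66 GHz = 2.366e+10 Hz
fd = 2*f*v/c = 2*2.366e+10*7392.1722/3.0e+08
fd = 1.165992e+06 Hz

1.1660e+06 Hz


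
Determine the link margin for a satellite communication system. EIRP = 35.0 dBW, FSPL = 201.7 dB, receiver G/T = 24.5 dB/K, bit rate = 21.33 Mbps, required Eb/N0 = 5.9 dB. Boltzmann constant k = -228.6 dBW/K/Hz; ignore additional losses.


C/N0 = EIRP - FSPL + G/T - k = 35.0 - 201.7 + 24.5 - (-228.6)
C/N0 = 86.4000 dB-Hz
R_b = 21.33 Mbps = 2.133e+07 bps -> 10*log10(R_b) = 73.2899 dB-Hz
Eb/N0 = C/N0 - 10*log10(R_b) = 86.4000 - 73.2899 = 13.1101 dB
Margin = Eb/N0 - Eb/N0_req = 13.1101 - 5.9 = 7.2101 dB (link closes)

7.2101 dB


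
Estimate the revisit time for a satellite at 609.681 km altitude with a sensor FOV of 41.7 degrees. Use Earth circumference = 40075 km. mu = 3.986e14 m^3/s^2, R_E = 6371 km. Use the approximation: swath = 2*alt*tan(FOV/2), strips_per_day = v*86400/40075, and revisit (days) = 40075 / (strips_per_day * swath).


swath = 2*609.681*tan(0.3639011) = 464.4102 km
v = sqrt(mu/r) = 7556.4837 m/s = 7.5565 km/s
strips/day = v*86400/40075 = 7.5565*86400/40075 = 16.2915
coverage/day = strips * swath = 16.2915 * 464.4102 = 7565.9197 km
revisit = 40075 / 7565.9197 = 5.2968 days

5.2968 days


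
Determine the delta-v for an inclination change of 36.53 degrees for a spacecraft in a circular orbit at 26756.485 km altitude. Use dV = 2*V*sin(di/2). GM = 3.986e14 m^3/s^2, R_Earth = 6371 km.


r = 33127.4850 km = 3.3127485e+07 m
V = sqrt(mu/r) = 3468.7613 m/s
di = 36.53 deg = 0.6375688 rad
dV = 2*V*sin(di/2) = 2*3468.7613*sin(0.3187844)
dV = 2174.3058 m/s = 2.1743 km/s

2.1743 km/s


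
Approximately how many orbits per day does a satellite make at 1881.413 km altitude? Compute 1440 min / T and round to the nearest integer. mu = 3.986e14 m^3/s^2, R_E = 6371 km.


r = 8.252413e+06 m
T = 2*pi*sqrt(r^3/mu) = 7460.7528 s = 124.3459 min
revs/day = 1440 / 124.3459 = 11.5806
Rounded: 12 revolutions per day

12 revolutions per day


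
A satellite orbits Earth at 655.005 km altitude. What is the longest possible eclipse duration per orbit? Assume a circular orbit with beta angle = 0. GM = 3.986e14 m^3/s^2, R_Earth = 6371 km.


r = 7026.0050 km
T = 97.6838 min
Eclipse fraction = arcsin(R_E/r)/pi = arcsin(6371.0000/7026.0050)/pi
= arcsin(0.9067742)/pi = 0.3614628
Eclipse duration = 0.3614628 * 97.6838 = 35.3091 min

35.3091 minutes


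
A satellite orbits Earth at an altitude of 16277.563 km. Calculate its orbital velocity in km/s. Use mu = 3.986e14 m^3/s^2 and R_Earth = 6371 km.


r = R_E + alt = 6371.0 + 16277.563 = 22648.5630 km = 2.2648563e+07 m
v = sqrt(mu/r) = sqrt(3.986e14 / 2.2648563e+07) = 4195.1580 m/s = 4.1952 km/s

4.1952 km/s


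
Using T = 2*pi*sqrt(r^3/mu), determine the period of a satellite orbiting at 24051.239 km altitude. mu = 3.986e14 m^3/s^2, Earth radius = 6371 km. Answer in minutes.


r = 30422.2390 km = 3.0422239e+07 m
T = 2*pi*sqrt(r^3/mu) = 2*pi*sqrt(2.8156166e+22 / 3.986e14)
T = 52807.7887 s = 880.1298 min

880.1298 minutes


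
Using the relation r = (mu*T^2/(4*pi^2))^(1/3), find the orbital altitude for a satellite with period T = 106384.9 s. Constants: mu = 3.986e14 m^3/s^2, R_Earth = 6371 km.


T = 106384.9 s
r = (mu*T^2/(4*pi^2))^(1/3) = (3.986e14 * 106384.9^2 / (4*pi^2))^(1/3)
r = 4.8526523e+07 m = 48526.5235 km
alt = r - R_E = 48526.5235 - 6371 = 42155.5235 km

42155.5235 km


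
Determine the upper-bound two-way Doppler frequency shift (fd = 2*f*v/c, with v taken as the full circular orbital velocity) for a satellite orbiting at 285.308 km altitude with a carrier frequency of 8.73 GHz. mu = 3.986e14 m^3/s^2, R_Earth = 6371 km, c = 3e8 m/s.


r = 6.656308e+06 m
v = sqrt(mu/r) = 7738.4137 m/s (worst-case radial velocity)
f = 8.73 GHz = 8.73e+09 Hz
fd = 2*f*v/c = 2*8.73e+09*7738.4137/3.0e+08
fd = 450375.6762 Hz

450375.6762 Hz


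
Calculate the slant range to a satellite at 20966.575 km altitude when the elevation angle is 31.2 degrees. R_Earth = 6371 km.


h = 20966.575 km, el = 31.2 deg
d = -R_E*sin(el) + sqrt((R_E*sin(el))^2 + 2*R_E*h + h^2)
d = -6371.0000*sin(0.5445427) + sqrt((6371.0000*0.518027)^2 + 2*6371.0000*20966.575 + 20966.575^2)
d = 23488.5595 km

23488.5595 km


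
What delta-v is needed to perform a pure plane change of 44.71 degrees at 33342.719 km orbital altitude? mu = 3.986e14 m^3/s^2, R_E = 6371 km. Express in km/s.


r = 39713.7190 km = 3.9713719e+07 m
V = sqrt(mu/r) = 3168.0963 m/s
di = 44.71 deg = 0.7803367 rad
dV = 2*V*sin(di/2) = 2*3168.0963*sin(0.3901684)
dV = 2409.9336 m/s = 2.4099 km/s

2.4099 km/s


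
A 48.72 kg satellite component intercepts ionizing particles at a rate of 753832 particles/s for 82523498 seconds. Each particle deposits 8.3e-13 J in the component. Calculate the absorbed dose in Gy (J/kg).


Total energy deposited = rate * time * E_per
  = 753832 * 82523498 * 8.3e-13 = 51.6333 J
Dose = E_total / mass = 51.6333 / 48.72
Dose = 1.0598 Gy

1.0598 Gy


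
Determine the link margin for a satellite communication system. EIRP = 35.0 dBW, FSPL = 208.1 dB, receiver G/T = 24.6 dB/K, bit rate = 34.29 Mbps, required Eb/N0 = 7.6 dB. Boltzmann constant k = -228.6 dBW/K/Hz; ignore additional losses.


C/N0 = EIRP - FSPL + G/T - k = 35.0 - 208.1 + 24.6 - (-228.6)
C/N0 = 80.1000 dB-Hz
R_b = 34.29 Mbps = 3.429e+07 bps -> 10*log10(R_b) = 75.3517 dB-Hz
Eb/N0 = C/N0 - 10*log10(R_b) = 80.1000 - 75.3517 = 4.7483 dB
Margin = Eb/N0 - Eb/N0_req = 4.7483 - 7.6 = -2.8517 dB (negative margin: link does not close)

-2.8517 dB


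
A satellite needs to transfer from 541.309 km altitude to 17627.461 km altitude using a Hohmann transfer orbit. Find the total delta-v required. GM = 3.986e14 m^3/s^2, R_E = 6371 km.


r1 = 6912.3090 km = 6.912309e+06 m
r2 = 23998.4610 km = 2.3998461e+07 m
dv1 = sqrt(mu/r1)*(sqrt(2*r2/(r1+r2)) - 1) = 1868.8010 m/s
dv2 = sqrt(mu/r2)*(1 - sqrt(2*r1/(r1+r2))) = 1349.9478 m/s
total dv = |dv1| + |dv2| = 1868.8010 + 1349.9478 = 3218.7487 m/s = 3.2187 km/s

3.2187 km/s


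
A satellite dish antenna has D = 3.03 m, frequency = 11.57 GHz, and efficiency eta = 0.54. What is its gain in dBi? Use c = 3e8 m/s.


lambda = c/f = 3e8 / 1.157e+10 = 0.02592913 m
G = eta*(pi*D/lambda)^2 = 0.54*(pi*3.03/0.02592913)^2
G = 72778.4783 (linear)
G = 10*log10(72778.4783) = 48.6200 dBi

48.6200 dBi


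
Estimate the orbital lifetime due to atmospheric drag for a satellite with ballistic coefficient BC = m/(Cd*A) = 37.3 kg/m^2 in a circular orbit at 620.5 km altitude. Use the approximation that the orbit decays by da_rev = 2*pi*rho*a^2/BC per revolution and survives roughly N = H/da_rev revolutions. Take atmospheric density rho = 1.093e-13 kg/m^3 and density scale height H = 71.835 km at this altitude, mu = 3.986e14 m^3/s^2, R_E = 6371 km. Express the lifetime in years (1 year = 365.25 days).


a = R_E + alt = 6991.5000 km = 6.9915e+06 m
da_rev = 2*pi*rho*a^2/BC = 2*pi*1.093e-13*(6.9915e+06)^2/37.3 = 0.899978061 m per revolution
N = H/da_rev = 71835.0000 m / 0.899978061 m = 79818.6124 revolutions
P = 2*pi*sqrt(a^3/mu) = 5817.9069 s
lifetime = N*P = 79818.6124 * 5817.9069 = 4.6437725e+08 s = 5374.7367 days
years = 5374.7367 / 365.25 = 14.7152 years

14.7152 years


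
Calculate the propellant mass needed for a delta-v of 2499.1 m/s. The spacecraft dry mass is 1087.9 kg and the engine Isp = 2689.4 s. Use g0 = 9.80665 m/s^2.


ve = Isp * g0 = 2689.4 * 9.80665 = 26374.004510 m/s
mass ratio = exp(dv/ve) = exp(2499.1/26374.004510) = 1.09939077
m_prop = m_dry * (mr - 1) = 1087.9 * (1.09939077 - 1)
m_prop = 108.1272 kg

108.1272 kg


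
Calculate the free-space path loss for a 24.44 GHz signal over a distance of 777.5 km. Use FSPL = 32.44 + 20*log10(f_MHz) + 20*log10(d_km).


f = 24.44 GHz = 24440.0000 MHz
d = 777.5 km
FSPL = 32.44 + 20*log10(24440.0000) + 20*log10(777.5)
FSPL = 32.44 + 87.7620 + 57.8140
FSPL = 178.0160 dB

178.0160 dB


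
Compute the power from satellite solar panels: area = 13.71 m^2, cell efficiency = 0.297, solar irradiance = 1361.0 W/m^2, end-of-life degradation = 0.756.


P = area * eta * S * degradation
P = 13.71 * 0.297 * 1361.0 * 0.756
P = 4189.6122 W

4189.6122 W


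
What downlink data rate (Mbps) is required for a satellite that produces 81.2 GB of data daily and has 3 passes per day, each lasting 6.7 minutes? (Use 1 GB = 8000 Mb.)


total contact time = 3 * 6.7 * 60 = 1206.0000 s
data = 81.2 GB = 649600.0000 Mb
rate = 649600.0000 / 1206.0000 = 538.6401 Mbps

538.6401 Mbps


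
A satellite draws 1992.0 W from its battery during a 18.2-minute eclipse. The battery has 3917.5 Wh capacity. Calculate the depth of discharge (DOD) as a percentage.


E_used = P * t / 60 = 1992.0 * 18.2 / 60 = 604.2400 Wh
DOD = E_used / E_total * 100 = 604.2400 / 3917.5 * 100
DOD = 15.4241 %

15.4241 %


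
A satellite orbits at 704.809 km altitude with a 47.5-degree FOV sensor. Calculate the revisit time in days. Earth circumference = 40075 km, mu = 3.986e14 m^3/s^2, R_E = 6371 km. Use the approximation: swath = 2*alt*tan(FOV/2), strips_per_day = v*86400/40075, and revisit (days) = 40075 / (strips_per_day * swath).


swath = 2*704.809*tan(0.4145157) = 620.2468 km
v = sqrt(mu/r) = 7505.5167 m/s = 7.5055 km/s
strips/day = v*86400/40075 = 7.5055*86400/40075 = 16.1816
coverage/day = strips * swath = 16.1816 * 620.2468 = 10036.5699 km
revisit = 40075 / 10036.5699 = 3.9929 days

3.9929 days


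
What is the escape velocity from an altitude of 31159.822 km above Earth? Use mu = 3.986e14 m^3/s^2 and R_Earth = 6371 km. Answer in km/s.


r = 6371.0 + 31159.822 = 37530.8220 km = 3.7530822e+07 m
v_esc = sqrt(2*mu/r) = sqrt(2*3.986e14 / 3.7530822e+07)
v_esc = 4608.8185 m/s = 4.6088 km/s

4.6088 km/s


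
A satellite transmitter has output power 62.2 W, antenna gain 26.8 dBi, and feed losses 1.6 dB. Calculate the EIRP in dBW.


Pt = 62.2 W = 17.9379 dBW
EIRP = Pt_dBW + Gt - losses = 17.9379 + 26.8 - 1.6 = 43.1379 dBW

43.1379 dBW


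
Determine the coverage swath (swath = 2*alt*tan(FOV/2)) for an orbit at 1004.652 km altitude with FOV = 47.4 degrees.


FOV = 47.4 deg = 0.8272861 rad
swath = 2 * alt * tan(FOV/2) = 2 * 1004.652 * tan(0.413643)
swath = 2 * 1004.652 * 0.4389693
swath = 882.0228 km

882.0228 km


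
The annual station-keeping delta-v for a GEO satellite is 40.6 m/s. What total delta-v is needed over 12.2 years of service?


dV = rate * years = 40.6 * 12.2
dV = 495.3200 m/s

495.3200 m/s


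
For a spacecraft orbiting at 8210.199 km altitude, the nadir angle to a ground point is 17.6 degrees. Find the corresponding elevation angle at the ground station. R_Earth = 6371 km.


r = R_E + alt = 14581.1990 km
Law of sines in the satellite / Earth-center / ground-point triangle:
  sin(nadir)/R_E = sin(90 + el)/r  =>  cos(el) = (r/R_E)*sin(nadir)
cos(el) = (14581.1990 / 6371.0000) * sin(17.6 deg) = 0.6920288
el = arccos(0.6920288) = 46.2091 deg
(Earth-central angle = 90 - nadir - el = 26.1909 deg)

46.2091 degrees


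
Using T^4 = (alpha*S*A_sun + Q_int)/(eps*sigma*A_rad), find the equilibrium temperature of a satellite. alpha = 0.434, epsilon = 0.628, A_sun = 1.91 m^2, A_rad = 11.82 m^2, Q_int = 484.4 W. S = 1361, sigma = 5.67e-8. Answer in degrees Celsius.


Numerator = alpha*S*A_sun + Q_int = 0.434*1361*1.91 + 484.4 = 1612.5873 W
Denominator = eps*sigma*A_rad = 0.628*5.67e-8*11.82 = 4.2088183e-07 W/K^4
T^4 = 3.8314492e+09 K^4
T = 248.7945 K = -24.3555 C

-24.3555 degrees Celsius


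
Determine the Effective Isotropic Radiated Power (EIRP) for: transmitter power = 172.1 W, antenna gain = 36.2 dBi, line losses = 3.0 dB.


Pt = 172.1 W = 22.3578 dBW
EIRP = Pt_dBW + Gt - losses = 22.3578 + 36.2 - 3.0 = 55.5578 dBW

55.5578 dBW


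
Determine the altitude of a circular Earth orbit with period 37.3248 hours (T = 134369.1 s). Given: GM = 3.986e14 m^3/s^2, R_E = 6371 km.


T = 134369.1 s
r = (mu*T^2/(4*pi^2))^(1/3) = (3.986e14 * 134369.1^2 / (4*pi^2))^(1/3)
r = 5.6701184e+07 m = 56701.1836 km
alt = r - R_E = 56701.1836 - 6371 = 50330.1836 km

50330.1836 km


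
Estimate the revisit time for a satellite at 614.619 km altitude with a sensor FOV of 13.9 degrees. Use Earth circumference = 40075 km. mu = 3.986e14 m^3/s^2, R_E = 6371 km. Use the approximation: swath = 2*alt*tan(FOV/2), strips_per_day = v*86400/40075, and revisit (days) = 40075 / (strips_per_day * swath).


swath = 2*614.619*tan(0.1213004) = 149.8427 km
v = sqrt(mu/r) = 7553.8125 m/s = 7.5538 km/s
strips/day = v*86400/40075 = 7.5538*86400/40075 = 16.2857
coverage/day = strips * swath = 16.2857 * 149.8427 = 2440.2928 km
revisit = 40075 / 2440.2928 = 16.4222 days

16.4222 days


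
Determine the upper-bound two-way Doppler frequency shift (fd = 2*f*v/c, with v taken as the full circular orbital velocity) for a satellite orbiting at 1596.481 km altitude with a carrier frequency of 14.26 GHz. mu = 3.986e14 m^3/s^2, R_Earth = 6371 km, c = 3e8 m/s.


r = 7.967481e+06 m
v = sqrt(mu/r) = 7073.0728 m/s (worst-case radial velocity)
f = 14.26 GHz = 1.426e+10 Hz
fd = 2*f*v/c = 2*1.426e+10*7073.0728/3.0e+08
fd = 672413.4555 Hz

672413.4555 Hz


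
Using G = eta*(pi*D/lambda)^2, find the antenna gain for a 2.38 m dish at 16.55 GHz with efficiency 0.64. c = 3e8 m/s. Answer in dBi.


lambda = c/f = 3e8 / 1.655e+10 = 0.01812689 m
G = eta*(pi*D/lambda)^2 = 0.64*(pi*2.38/0.01812689)^2
G = 108889.7800 (linear)
G = 10*log10(108889.7800) = 50.3699 dBi

50.3699 dBi


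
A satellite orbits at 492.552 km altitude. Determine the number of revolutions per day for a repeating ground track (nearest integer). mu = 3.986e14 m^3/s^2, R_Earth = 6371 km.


r = 6.863552e+06 m
T = 2*pi*sqrt(r^3/mu) = 5658.9338 s = 94.3156 min
revs/day = 1440 / 94.3156 = 15.2679
Rounded: 15 revolutions per day

15 revolutions per day


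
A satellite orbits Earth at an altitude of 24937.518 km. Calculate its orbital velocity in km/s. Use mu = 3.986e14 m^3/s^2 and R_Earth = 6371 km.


r = R_E + alt = 6371.0 + 24937.518 = 31308.5180 km = 3.1308518e+07 m
v = sqrt(mu/r) = sqrt(3.986e14 / 3.1308518e+07) = 3568.1031 m/s = 3.5681 km/s

3.5681 km/s


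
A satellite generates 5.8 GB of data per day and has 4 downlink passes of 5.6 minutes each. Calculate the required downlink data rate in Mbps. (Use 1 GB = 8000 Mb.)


total contact time = 4 * 5.6 * 60 = 1344.0000 s
data = 5.8 GB = 46400.0000 Mb
rate = 46400.0000 / 1344.0000 = 34.5238 Mbps

34.5238 Mbps


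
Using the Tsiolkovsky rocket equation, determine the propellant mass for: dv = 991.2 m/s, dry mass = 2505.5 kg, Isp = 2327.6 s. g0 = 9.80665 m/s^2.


ve = Isp * g0 = 2327.6 * 9.80665 = 22825.958540 m/s
mass ratio = exp(dv/ve) = exp(991.2/22825.958540) = 1.04438087
m_prop = m_dry * (mr - 1) = 2505.5 * (1.04438087 - 1)
m_prop = 111.1963 kg

111.1963 kg


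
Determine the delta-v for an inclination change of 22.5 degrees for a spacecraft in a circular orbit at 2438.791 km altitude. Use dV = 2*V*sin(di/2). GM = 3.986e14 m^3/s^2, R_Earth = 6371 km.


r = 8809.7910 km = 8.809791e+06 m
V = sqrt(mu/r) = 6726.4489 m/s
di = 22.5 deg = 0.3926991 rad
dV = 2*V*sin(di/2) = 2*6726.4489*sin(0.1963495)
dV = 2624.5301 m/s = 2.6245 km/s

2.6245 km/s


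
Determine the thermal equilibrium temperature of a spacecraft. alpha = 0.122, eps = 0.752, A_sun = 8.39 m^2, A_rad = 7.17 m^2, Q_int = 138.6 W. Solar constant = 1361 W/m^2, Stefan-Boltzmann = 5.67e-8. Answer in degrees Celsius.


Numerator = alpha*S*A_sun + Q_int = 0.122*1361*8.39 + 138.6 = 1531.6924 W
Denominator = eps*sigma*A_rad = 0.752*5.67e-8*7.17 = 3.0571733e-07 W/K^4
T^4 = 5.0101589e+09 K^4
T = 266.0498 K = -7.1002 C

-7.1002 degrees Celsius


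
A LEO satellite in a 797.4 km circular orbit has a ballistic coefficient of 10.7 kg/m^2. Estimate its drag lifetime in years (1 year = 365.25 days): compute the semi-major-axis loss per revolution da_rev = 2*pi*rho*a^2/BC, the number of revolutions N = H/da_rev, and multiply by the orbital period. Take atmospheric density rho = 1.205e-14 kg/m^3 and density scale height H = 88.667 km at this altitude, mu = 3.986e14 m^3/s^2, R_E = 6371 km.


a = R_E + alt = 7168.4000 km = 7.1684e+06 m
da_rev = 2*pi*rho*a^2/BC = 2*pi*1.205e-14*(7.1684e+06)^2/10.7 = 0.363603119 m per revolution
N = H/da_rev = 88667.0000 m / 0.363603119 m = 243856.5441 revolutions
P = 2*pi*sqrt(a^3/mu) = 6040.1061 s
lifetime = N*P = 243856.5441 * 6040.1061 = 1.4729194e+09 s = 17047.6783 days
years = 17047.6783 / 365.25 = 46.6740 years

46.6740 years


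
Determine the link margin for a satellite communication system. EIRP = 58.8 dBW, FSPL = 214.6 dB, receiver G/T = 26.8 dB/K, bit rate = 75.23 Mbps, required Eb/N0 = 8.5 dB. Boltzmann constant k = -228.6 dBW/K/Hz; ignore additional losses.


C/N0 = EIRP - FSPL + G/T - k = 58.8 - 214.6 + 26.8 - (-228.6)
C/N0 = 99.6000 dB-Hz
R_b = 75.23 Mbps = 7.523e+07 bps -> 10*log10(R_b) = 78.7639 dB-Hz
Eb/N0 = C/N0 - 10*log10(R_b) = 99.6000 - 78.7639 = 20.8361 dB
Margin = Eb/N0 - Eb/N0_req = 20.8361 - 8.5 = 12.3361 dB (link closes)

12.3361 dB


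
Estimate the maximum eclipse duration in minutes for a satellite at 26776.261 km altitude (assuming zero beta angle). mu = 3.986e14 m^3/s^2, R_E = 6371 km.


r = 33147.2610 km
T = 1000.9939 min
Eclipse fraction = arcsin(R_E/r)/pi = arcsin(6371.0000/33147.2610)/pi
= arcsin(0.1922029)/pi = 0.06156317
Eclipse duration = 0.06156317 * 1000.9939 = 61.6244 min

61.6244 minutes


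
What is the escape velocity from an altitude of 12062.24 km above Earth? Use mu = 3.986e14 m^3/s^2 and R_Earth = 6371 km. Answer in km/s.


r = 6371.0 + 12062.24 = 18433.2400 km = 1.843324e+07 m
v_esc = sqrt(2*mu/r) = sqrt(2*3.986e14 / 1.843324e+07)
v_esc = 6576.3180 m/s = 6.5763 km/s

6.5763 km/s


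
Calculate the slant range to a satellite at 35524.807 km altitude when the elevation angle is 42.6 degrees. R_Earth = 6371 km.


h = 35524.807 km, el = 42.6 deg
d = -R_E*sin(el) + sqrt((R_E*sin(el))^2 + 2*R_E*h + h^2)
d = -6371.0000*sin(0.7435103) + sqrt((6371.0000*0.676876)^2 + 2*6371.0000*35524.807 + 35524.807^2)
d = 37320.1297 km

37320.1297 km


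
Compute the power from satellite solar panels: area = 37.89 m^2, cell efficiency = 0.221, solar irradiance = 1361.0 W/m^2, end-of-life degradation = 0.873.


P = area * eta * S * degradation
P = 37.89 * 0.221 * 1361.0 * 0.873
P = 9949.2249 W

9949.2249 W


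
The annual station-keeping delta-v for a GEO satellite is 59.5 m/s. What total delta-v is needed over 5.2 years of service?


dV = rate * years = 59.5 * 5.2
dV = 309.4000 m/s

309.4000 m/s


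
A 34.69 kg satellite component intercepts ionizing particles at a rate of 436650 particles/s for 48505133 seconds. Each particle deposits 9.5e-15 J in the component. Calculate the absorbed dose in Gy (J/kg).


Total energy deposited = rate * time * E_per
  = 436650 * 48505133 * 9.5e-15 = 0.2012078 J
Dose = E_total / mass = 0.2012078 / 34.69
Dose = 0.005800167 Gy

0.0058 Gy


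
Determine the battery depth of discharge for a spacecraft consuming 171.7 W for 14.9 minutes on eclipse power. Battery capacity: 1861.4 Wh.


E_used = P * t / 60 = 171.7 * 14.9 / 60 = 42.6388 Wh
DOD = E_used / E_total * 100 = 42.6388 / 1861.4 * 100
DOD = 2.2907 %

2.2907 %


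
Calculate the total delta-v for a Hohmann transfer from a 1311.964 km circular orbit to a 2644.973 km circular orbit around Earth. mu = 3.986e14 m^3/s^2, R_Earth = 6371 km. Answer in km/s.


r1 = 7682.9640 km = 7.682964e+06 m
r2 = 9015.9730 km = 9.015973e+06 m
dv1 = sqrt(mu/r1)*(sqrt(2*r2/(r1+r2)) - 1) = 281.9681 m/s
dv2 = sqrt(mu/r2)*(1 - sqrt(2*r1/(r1+r2))) = 270.9039 m/s
total dv = |dv1| + |dv2| = 281.9681 + 270.9039 = 552.8720 m/s = 0.552872 km/s

0.5529 km/s


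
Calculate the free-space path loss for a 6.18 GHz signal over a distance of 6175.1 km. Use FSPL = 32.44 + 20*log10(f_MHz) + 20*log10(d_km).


f = 6.18 GHz = 6180.0000 MHz
d = 6175.1 km
FSPL = 32.44 + 20*log10(6180.0000) + 20*log10(6175.1)
FSPL = 32.44 + 75.8198 + 75.8129
FSPL = 184.0726 dB

184.0726 dB


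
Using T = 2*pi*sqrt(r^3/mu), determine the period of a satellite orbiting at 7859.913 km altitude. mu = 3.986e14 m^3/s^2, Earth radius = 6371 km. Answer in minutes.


r = 14230.9130 km = 1.4230913e+07 m
T = 2*pi*sqrt(r^3/mu) = 2*pi*sqrt(2.8820286e+21 / 3.986e14)
T = 16895.0844 s = 281.5847 min

281.5847 minutes


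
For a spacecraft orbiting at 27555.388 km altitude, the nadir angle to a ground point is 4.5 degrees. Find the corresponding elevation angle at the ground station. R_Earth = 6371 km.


r = R_E + alt = 33926.3880 km
Law of sines in the satellite / Earth-center / ground-point triangle:
  sin(nadir)/R_E = sin(90 + el)/r  =>  cos(el) = (r/R_E)*sin(nadir)
cos(el) = (33926.3880 / 6371.0000) * sin(4.5 deg) = 0.4178047
el = arccos(0.4178047) = 65.3039 deg
(Earth-central angle = 90 - nadir - el = 20.1961 deg)

65.3039 degrees


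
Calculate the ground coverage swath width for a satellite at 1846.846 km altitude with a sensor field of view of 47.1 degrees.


FOV = 47.1 deg = 0.8220501 rad
swath = 2 * alt * tan(FOV/2) = 2 * 1846.846 * tan(0.411025)
swath = 2 * 1846.846 * 0.4358504
swath = 1609.8972 km

1609.8972 km


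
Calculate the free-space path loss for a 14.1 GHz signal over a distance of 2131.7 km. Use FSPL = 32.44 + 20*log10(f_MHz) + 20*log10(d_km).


f = 14.1 GHz = 14100.0000 MHz
d = 2131.7 km
FSPL = 32.44 + 20*log10(14100.0000) + 20*log10(2131.7)
FSPL = 32.44 + 82.9844 + 66.5745
FSPL = 181.9989 dB

181.9989 dB


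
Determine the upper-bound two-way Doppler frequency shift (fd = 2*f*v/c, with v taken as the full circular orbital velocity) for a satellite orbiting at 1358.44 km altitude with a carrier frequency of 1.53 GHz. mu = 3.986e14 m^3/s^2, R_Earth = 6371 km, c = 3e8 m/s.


r = 7.72944e+06 m
v = sqrt(mu/r) = 7181.1605 m/s (worst-case radial velocity)
f = 1.53 GHz = 1.53e+09 Hz
fd = 2*f*v/c = 2*1.53e+09*7181.1605/3.0e+08
fd = 73247.8369 Hz

73247.8369 Hz


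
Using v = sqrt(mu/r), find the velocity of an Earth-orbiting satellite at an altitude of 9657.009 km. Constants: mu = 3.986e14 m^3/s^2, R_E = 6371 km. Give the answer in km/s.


r = R_E + alt = 6371.0 + 9657.009 = 16028.0090 km = 1.6028009e+07 m
v = sqrt(mu/r) = sqrt(3.986e14 / 1.6028009e+07) = 4986.8793 m/s = 4.9869 km/s

4.9869 km/s


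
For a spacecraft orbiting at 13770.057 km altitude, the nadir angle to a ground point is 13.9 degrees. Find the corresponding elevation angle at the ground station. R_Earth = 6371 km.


r = R_E + alt = 20141.0570 km
Law of sines in the satellite / Earth-center / ground-point triangle:
  sin(nadir)/R_E = sin(90 + el)/r  =>  cos(el) = (r/R_E)*sin(nadir)
cos(el) = (20141.0570 / 6371.0000) * sin(13.9 deg) = 0.7594485
el = arccos(0.7594485) = 40.5844 deg
(Earth-central angle = 90 - nadir - el = 35.5156 deg)

40.5844 degrees


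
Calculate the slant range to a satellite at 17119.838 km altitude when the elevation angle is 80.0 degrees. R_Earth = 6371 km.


h = 17119.838 km, el = 80.0 deg
d = -R_E*sin(el) + sqrt((R_E*sin(el))^2 + 2*R_E*h + h^2)
d = -6371.0000*sin(1.3963) + sqrt((6371.0000*0.9848078)^2 + 2*6371.0000*17119.838 + 17119.838^2)
d = 17190.5622 km

17190.5622 km


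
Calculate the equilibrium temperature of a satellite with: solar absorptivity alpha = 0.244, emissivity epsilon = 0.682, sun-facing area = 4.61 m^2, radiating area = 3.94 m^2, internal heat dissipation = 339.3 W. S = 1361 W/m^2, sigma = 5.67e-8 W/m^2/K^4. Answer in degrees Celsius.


Numerator = alpha*S*A_sun + Q_int = 0.244*1361*4.61 + 339.3 = 1870.2072 W
Denominator = eps*sigma*A_rad = 0.682*5.67e-8*3.94 = 1.5235744e-07 W/K^4
T^4 = 1.2275129e+10 K^4
T = 332.8561 K = 59.7061 C

59.7061 degrees Celsius
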